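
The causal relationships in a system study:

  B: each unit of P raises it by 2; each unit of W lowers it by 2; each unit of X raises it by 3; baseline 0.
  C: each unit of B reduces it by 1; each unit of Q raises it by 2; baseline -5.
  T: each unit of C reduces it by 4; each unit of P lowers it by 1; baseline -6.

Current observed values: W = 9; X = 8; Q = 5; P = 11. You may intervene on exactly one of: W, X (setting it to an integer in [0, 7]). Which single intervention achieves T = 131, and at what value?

set W = 2

Intervening on W: with other inputs at their observed values, T = -8*W + 147. Solving for 131 gives W = 2, within [0, 7].
Intervening on X: T = 12*X - 21. Reaching 131 requires X = 38/3, not an integer.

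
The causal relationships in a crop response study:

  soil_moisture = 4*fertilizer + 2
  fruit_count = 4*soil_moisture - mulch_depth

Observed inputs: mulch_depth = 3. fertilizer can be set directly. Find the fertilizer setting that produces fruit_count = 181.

Substituting into the fruit_count equation gives fruit_count = 16*fertilizer + 5.
Solve 16*fertilizer + 5 = 181: fertilizer = (181 - 5) / 16 = 11.

fertilizer = 11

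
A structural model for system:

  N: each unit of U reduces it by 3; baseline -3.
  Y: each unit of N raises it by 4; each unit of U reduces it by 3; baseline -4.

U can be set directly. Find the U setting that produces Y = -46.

Substituting into the Y equation gives Y = -15*U - 16.
Solve -15*U - 16 = -46: U = (-46 + 16) / -15 = 2.

U = 2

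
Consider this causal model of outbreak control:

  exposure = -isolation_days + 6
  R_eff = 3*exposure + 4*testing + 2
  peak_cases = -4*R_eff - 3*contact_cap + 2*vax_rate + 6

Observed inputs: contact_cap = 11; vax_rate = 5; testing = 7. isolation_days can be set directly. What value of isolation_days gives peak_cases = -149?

Substituting into the R_eff equation gives R_eff = -3*isolation_days + 48.
peak_cases becomes 12*isolation_days - 209.
Solve 12*isolation_days - 209 = -149: isolation_days = (-149 + 209) / 12 = 5.

isolation_days = 5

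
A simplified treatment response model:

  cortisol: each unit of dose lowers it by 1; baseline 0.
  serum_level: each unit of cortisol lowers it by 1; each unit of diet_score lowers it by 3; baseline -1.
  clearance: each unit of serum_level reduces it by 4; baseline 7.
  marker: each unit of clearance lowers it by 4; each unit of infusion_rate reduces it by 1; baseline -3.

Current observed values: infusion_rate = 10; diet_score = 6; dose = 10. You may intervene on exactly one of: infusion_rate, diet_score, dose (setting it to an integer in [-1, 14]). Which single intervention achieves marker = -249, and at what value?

Intervening on infusion_rate: marker = -infusion_rate - 175. Reaching -249 requires infusion_rate = 74, outside [-1, 14].
Intervening on diet_score: marker = -48*diet_score + 103. Reaching -249 requires diet_score = 22/3, not an integer.
Intervening on dose: with other inputs at their observed values, marker = 16*dose - 345. Solving for -249 gives dose = 6, within [-1, 14].

set dose = 6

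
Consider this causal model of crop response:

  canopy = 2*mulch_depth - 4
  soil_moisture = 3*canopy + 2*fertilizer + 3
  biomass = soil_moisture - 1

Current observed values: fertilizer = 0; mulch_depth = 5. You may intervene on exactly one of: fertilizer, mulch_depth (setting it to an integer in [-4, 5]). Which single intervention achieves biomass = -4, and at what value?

Intervening on fertilizer: biomass = 2*fertilizer + 20. Reaching -4 requires fertilizer = -12, outside [-4, 5].
Intervening on mulch_depth: with other inputs at their observed values, biomass = 6*mulch_depth - 10. Solving for -4 gives mulch_depth = 1, within [-4, 5].

set mulch_depth = 1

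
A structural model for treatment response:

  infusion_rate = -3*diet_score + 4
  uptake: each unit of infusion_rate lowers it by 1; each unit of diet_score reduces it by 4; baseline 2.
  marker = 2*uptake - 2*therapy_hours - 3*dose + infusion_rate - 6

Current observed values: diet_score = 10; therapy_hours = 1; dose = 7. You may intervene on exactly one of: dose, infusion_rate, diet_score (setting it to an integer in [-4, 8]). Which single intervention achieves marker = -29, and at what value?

Intervening on dose: marker = -3*dose - 58. Reaching -29 requires dose = -29/3, not an integer.
Intervening on infusion_rate: marker = -infusion_rate - 105. Reaching -29 requires infusion_rate = -76, outside [-4, 8].
Intervening on diet_score: with other inputs at their observed values, marker = -5*diet_score - 29. Solving for -29 gives diet_score = 0, within [-4, 8].

set diet_score = 0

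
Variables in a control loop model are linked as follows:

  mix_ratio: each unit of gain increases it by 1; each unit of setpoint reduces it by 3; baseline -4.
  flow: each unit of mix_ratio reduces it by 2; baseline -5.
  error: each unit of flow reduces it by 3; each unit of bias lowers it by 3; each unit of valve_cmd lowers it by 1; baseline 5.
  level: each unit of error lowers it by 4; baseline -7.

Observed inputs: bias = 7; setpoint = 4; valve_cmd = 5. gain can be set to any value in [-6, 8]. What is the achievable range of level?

Substituting into the mix_ratio equation gives mix_ratio = gain - 16.
Substituting into the flow equation gives flow = -2*gain + 27.
So error = 6*gain - 102.
level becomes -24*gain + 401.
Linear in gain, so extremes are at the endpoints: gain = -6 gives level = 545; gain = 8 gives level = 209.

209 to 545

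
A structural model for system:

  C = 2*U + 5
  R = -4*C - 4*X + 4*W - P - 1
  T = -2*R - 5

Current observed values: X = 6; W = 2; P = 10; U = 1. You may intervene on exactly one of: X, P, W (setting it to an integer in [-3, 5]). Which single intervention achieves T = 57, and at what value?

set X = 0

Intervening on X: with other inputs at their observed values, T = 8*X + 57. Solving for 57 gives X = 0, within [-3, 5].
Intervening on P: T = 2*P + 85. Reaching 57 requires P = -14, outside [-3, 5].
Intervening on W: T = -8*W + 121. Reaching 57 requires W = 8, outside [-3, 5].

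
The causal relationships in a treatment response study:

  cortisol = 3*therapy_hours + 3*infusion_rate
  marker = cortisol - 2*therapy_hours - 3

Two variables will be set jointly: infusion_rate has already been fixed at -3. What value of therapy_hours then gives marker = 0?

therapy_hours = 12

With infusion_rate held at -3:
Substituting into the cortisol equation gives cortisol = 3*therapy_hours - 9.
So marker = therapy_hours - 12.
Solve therapy_hours - 12 = 0: therapy_hours = (0 + 12) / 1 = 12.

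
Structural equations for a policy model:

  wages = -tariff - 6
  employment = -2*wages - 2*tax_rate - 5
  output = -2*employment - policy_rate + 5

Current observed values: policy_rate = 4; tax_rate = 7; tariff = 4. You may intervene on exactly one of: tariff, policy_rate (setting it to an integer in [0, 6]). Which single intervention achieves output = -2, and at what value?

Intervening on tariff: output = -4*tariff + 15. Reaching -2 requires tariff = 17/4, not an integer.
Intervening on policy_rate: with other inputs at their observed values, output = -policy_rate + 3. Solving for -2 gives policy_rate = 5, within [0, 6].

set policy_rate = 5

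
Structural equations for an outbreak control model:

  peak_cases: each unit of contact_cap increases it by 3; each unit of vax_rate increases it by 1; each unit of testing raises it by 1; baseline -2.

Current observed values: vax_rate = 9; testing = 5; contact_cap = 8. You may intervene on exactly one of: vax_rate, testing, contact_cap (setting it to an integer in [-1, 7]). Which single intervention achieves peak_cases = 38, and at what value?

Intervening on vax_rate: peak_cases = vax_rate + 27. Reaching 38 requires vax_rate = 11, outside [-1, 7].
Intervening on testing: with other inputs at their observed values, peak_cases = testing + 31. Solving for 38 gives testing = 7, within [-1, 7].
Intervening on contact_cap: peak_cases = 3*contact_cap + 12. Reaching 38 requires contact_cap = 26/3, not an integer.

set testing = 7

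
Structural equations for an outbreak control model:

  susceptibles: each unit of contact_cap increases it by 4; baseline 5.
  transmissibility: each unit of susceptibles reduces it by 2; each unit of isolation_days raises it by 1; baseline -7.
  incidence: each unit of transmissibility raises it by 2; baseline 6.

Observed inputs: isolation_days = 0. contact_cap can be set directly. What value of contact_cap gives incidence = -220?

contact_cap = 12

Substituting into the transmissibility equation gives transmissibility = -8*contact_cap - 17.
This gives incidence = -16*contact_cap - 28.
Solve -16*contact_cap - 28 = -220: contact_cap = (-220 + 28) / -16 = 12.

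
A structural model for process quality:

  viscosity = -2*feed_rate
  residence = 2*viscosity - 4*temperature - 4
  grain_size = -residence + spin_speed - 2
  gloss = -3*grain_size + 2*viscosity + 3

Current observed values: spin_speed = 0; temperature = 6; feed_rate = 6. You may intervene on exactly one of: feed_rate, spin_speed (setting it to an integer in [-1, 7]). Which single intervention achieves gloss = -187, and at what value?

Intervening on feed_rate: with other inputs at their observed values, gloss = -16*feed_rate - 75. Solving for -187 gives feed_rate = 7, within [-1, 7].
Intervening on spin_speed: gloss = -3*spin_speed - 171. Reaching -187 requires spin_speed = 16/3, not an integer.

set feed_rate = 7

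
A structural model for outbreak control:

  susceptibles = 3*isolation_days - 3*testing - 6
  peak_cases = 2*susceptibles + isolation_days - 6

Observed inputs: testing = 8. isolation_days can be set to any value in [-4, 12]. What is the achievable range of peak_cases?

Substituting into the susceptibles equation gives susceptibles = 3*isolation_days - 30.
So peak_cases = 7*isolation_days - 66.
Linear in isolation_days, so extremes are at the endpoints: isolation_days = -4 gives peak_cases = -94; isolation_days = 12 gives peak_cases = 18.

-94 to 18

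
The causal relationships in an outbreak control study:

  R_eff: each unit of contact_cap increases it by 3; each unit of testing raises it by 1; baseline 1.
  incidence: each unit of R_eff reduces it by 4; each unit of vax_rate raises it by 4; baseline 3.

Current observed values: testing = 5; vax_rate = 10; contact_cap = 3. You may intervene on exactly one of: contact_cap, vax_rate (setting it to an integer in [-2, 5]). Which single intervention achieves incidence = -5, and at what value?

set contact_cap = 2

Intervening on contact_cap: with other inputs at their observed values, incidence = -12*contact_cap + 19. Solving for -5 gives contact_cap = 2, within [-2, 5].
Intervening on vax_rate: incidence = 4*vax_rate - 57. Reaching -5 requires vax_rate = 13, outside [-2, 5].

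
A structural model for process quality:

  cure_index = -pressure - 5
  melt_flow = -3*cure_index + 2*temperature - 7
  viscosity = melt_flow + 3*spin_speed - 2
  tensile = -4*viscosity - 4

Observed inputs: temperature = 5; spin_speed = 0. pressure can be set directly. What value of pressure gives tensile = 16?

pressure = -7

Substituting into the melt_flow equation gives melt_flow = 3*pressure + 18.
So viscosity = 3*pressure + 16.
This gives tensile = -12*pressure - 68.
Solve -12*pressure - 68 = 16: pressure = (16 + 68) / -12 = -7.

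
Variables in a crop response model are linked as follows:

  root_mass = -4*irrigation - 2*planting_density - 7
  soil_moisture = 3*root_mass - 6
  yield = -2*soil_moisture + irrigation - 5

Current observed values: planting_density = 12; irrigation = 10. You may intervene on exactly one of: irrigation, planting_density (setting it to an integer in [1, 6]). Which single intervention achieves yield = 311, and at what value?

set planting_density = 1

Intervening on irrigation: yield = 25*irrigation + 193. Reaching 311 requires irrigation = 118/25, not an integer.
Intervening on planting_density: with other inputs at their observed values, yield = 12*planting_density + 299. Solving for 311 gives planting_density = 1, within [1, 6].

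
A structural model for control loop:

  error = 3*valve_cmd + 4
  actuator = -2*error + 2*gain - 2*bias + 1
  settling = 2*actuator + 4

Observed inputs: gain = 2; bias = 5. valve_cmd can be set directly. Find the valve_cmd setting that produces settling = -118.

valve_cmd = 8

Substituting into the actuator equation gives actuator = -6*valve_cmd - 13.
This gives settling = -12*valve_cmd - 22.
Solve -12*valve_cmd - 22 = -118: valve_cmd = (-118 + 22) / -12 = 8.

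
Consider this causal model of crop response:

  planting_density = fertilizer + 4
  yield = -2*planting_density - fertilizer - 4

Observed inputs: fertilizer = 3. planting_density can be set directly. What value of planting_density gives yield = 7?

Intervening on planting_density fixes its value directly, overriding its dependence on fertilizer.
Substituting into the yield equation gives yield = -2*planting_density - 7.
Solve -2*planting_density - 7 = 7: planting_density = (7 + 7) / -2 = -7.

planting_density = -7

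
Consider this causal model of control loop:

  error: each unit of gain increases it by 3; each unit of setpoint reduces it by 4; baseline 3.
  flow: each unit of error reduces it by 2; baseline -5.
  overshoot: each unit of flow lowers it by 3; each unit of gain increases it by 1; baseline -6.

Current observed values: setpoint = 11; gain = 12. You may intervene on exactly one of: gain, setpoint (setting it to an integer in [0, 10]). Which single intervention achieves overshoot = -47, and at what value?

set gain = 10

Intervening on gain: with other inputs at their observed values, overshoot = 19*gain - 237. Solving for -47 gives gain = 10, within [0, 10].
Intervening on setpoint: overshoot = -24*setpoint + 255. Reaching -47 requires setpoint = 151/12, not an integer.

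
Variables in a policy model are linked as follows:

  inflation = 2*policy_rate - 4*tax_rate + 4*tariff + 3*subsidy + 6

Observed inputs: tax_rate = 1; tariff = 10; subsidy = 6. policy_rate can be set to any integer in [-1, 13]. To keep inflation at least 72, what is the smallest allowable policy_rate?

Substituting into the inflation equation gives inflation = 2*policy_rate + 60.
Require 2*policy_rate + 60 ≥ 72, so policy_rate ≥ 6.
The smallest integer in [-1, 13] satisfying this is 6.

policy_rate = 6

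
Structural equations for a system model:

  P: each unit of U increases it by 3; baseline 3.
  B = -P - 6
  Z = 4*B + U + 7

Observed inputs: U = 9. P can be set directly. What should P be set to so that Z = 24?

Intervening on P fixes its value directly, overriding its dependence on U.
Substituting into the Z equation gives Z = -4*P - 8.
Solve -4*P - 8 = 24: P = (24 + 8) / -4 = -8.

P = -8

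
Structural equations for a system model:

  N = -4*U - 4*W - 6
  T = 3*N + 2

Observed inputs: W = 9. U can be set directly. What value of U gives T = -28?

Substituting into the N equation gives N = -4*U - 42.
Substituting into the T equation gives T = -12*U - 124.
Solve -12*U - 124 = -28: U = (-28 + 124) / -12 = -8.

U = -8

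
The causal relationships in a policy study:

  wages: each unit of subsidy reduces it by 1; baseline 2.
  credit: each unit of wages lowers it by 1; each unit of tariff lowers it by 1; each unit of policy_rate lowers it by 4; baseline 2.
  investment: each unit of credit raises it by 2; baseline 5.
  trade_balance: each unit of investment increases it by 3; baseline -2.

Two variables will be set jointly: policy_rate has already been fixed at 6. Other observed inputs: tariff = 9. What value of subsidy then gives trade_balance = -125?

subsidy = 10

With policy_rate held at 6:
Substituting into the credit equation gives credit = subsidy - 33.
Substituting into the investment equation gives investment = 2*subsidy - 61.
Substituting into the trade_balance equation gives trade_balance = 6*subsidy - 185.
Solve 6*subsidy - 185 = -125: subsidy = (-125 + 185) / 6 = 10.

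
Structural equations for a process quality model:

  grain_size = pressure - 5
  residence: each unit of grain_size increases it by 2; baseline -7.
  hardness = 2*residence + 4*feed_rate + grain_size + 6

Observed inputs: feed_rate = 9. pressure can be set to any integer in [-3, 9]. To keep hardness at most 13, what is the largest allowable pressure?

Substituting into the residence equation gives residence = 2*pressure - 17.
Substituting into the hardness equation gives hardness = 5*pressure + 3.
Require 5*pressure + 3 ≤ 13, so pressure ≤ 2.
The largest integer in [-3, 9] satisfying this is 2.

pressure = 2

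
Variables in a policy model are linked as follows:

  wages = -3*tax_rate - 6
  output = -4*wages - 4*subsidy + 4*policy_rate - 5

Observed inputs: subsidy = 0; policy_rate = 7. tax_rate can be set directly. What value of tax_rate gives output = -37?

Substituting into the output equation gives output = 12*tax_rate + 47.
Solve 12*tax_rate + 47 = -37: tax_rate = (-37 - 47) / 12 = -7.

tax_rate = -7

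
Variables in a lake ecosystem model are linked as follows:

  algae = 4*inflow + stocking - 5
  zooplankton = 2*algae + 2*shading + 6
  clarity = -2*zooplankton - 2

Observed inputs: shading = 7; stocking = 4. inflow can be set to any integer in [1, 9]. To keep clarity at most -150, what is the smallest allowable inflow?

inflow = 7

Substituting into the algae equation gives algae = 4*inflow - 1.
So zooplankton = 8*inflow + 18.
Substituting into the clarity equation gives clarity = -16*inflow - 38.
Require -16*inflow - 38 ≤ -150, so inflow ≥ 7.
The smallest integer in [1, 9] satisfying this is 7.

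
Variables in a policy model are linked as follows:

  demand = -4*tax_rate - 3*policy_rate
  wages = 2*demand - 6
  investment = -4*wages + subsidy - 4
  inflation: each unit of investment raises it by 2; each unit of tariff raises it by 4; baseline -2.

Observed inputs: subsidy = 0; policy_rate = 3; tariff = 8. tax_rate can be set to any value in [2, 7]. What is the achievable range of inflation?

342 to 662

Substituting into the demand equation gives demand = -4*tax_rate - 9.
Substituting into the wages equation gives wages = -8*tax_rate - 24.
So investment = 32*tax_rate + 92.
So inflation = 64*tax_rate + 214.
Linear in tax_rate, so extremes are at the endpoints: tax_rate = 2 gives inflation = 342; tax_rate = 7 gives inflation = 662.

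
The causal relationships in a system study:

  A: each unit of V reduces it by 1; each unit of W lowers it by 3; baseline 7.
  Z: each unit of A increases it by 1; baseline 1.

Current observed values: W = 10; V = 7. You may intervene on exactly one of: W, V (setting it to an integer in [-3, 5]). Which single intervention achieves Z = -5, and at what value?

set W = 2

Intervening on W: with other inputs at their observed values, Z = -3*W + 1. Solving for -5 gives W = 2, within [-3, 5].
Intervening on V: Z = -V - 22. Reaching -5 requires V = -17, outside [-3, 5].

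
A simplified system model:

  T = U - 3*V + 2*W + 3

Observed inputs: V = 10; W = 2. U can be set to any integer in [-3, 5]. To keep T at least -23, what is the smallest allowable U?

Substituting into the T equation gives T = U - 23.
Require U - 23 ≥ -23, so U ≥ 0.
The smallest integer in [-3, 5] satisfying this is 0.

U = 0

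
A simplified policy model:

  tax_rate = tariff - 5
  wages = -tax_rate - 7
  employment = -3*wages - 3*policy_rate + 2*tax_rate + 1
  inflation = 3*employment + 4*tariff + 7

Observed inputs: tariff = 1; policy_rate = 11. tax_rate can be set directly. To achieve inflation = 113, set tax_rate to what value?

Intervening on tax_rate fixes its value directly, overriding its dependence on tariff.
Substituting into the employment equation gives employment = 5*tax_rate - 11.
Substituting into the inflation equation gives inflation = 15*tax_rate - 22.
Solve 15*tax_rate - 22 = 113: tax_rate = (113 + 22) / 15 = 9.

tax_rate = 9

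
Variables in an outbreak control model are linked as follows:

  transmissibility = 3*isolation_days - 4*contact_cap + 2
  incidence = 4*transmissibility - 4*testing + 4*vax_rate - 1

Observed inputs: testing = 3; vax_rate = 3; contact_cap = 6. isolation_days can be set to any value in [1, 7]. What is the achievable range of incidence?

Substituting into the transmissibility equation gives transmissibility = 3*isolation_days - 22.
Substituting into the incidence equation gives incidence = 12*isolation_days - 89.
Linear in isolation_days, so extremes are at the endpoints: isolation_days = 1 gives incidence = -77; isolation_days = 7 gives incidence = -5.

-77 to -5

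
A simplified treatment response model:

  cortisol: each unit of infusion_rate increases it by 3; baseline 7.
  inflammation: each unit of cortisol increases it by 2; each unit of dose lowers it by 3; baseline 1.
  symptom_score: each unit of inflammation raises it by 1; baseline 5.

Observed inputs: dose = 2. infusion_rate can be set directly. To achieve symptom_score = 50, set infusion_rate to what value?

infusion_rate = 6

Substituting into the inflammation equation gives inflammation = 6*infusion_rate + 9.
Substituting into the symptom_score equation gives symptom_score = 6*infusion_rate + 14.
Solve 6*infusion_rate + 14 = 50: infusion_rate = (50 - 14) / 6 = 6.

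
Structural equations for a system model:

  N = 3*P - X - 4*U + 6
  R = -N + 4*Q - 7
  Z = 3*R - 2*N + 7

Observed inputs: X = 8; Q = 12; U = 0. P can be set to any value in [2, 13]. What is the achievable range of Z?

-55 to 110

Substituting into the N equation gives N = 3*P - 2.
R becomes -3*P + 43.
This gives Z = -15*P + 140.
Linear in P, so extremes are at the endpoints: P = 2 gives Z = 110; P = 13 gives Z = -55.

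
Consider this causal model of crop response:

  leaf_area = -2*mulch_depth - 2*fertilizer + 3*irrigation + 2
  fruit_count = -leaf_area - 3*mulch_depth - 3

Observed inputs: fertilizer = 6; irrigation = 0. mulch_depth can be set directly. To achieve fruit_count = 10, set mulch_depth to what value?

mulch_depth = -3

Substituting into the leaf_area equation gives leaf_area = -2*mulch_depth - 10.
So fruit_count = -mulch_depth + 7.
Solve -mulch_depth + 7 = 10: mulch_depth = (10 - 7) / -1 = -3.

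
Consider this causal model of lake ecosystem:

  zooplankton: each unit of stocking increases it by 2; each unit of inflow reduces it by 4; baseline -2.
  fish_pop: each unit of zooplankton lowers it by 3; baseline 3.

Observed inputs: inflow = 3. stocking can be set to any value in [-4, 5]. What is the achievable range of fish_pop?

Substituting into the zooplankton equation gives zooplankton = 2*stocking - 14.
Substituting into the fish_pop equation gives fish_pop = -6*stocking + 45.
Linear in stocking, so extremes are at the endpoints: stocking = -4 gives fish_pop = 69; stocking = 5 gives fish_pop = 15.

15 to 69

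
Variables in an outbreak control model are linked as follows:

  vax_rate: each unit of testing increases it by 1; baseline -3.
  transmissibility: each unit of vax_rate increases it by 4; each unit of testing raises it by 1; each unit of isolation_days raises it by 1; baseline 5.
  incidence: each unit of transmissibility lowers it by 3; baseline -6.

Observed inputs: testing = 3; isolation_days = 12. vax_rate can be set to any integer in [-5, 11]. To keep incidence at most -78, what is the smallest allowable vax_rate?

Intervening on vax_rate fixes its value directly, overriding its dependence on testing.
Substituting into the transmissibility equation gives transmissibility = 4*vax_rate + 20.
Substituting into the incidence equation gives incidence = -12*vax_rate - 66.
Require -12*vax_rate - 66 ≤ -78, so vax_rate ≥ 1.
The smallest integer in [-5, 11] satisfying this is 1.

vax_rate = 1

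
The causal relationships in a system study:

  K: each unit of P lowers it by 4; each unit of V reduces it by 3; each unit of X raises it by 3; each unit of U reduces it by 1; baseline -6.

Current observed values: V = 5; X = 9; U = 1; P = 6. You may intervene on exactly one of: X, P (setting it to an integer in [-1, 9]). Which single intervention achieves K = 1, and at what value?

Intervening on X: K = 3*X - 46. Reaching 1 requires X = 47/3, not an integer.
Intervening on P: with other inputs at their observed values, K = -4*P + 5. Solving for 1 gives P = 1, within [-1, 9].

set P = 1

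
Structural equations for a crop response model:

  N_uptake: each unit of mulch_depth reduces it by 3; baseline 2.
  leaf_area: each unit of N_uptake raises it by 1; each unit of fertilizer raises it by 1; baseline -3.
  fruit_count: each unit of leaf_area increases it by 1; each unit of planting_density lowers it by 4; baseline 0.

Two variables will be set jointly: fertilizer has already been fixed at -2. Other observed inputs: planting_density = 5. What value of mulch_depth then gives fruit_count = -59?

mulch_depth = 12

With fertilizer held at -2:
Substituting into the leaf_area equation gives leaf_area = -3*mulch_depth - 3.
fruit_count becomes -3*mulch_depth - 23.
Solve -3*mulch_depth - 23 = -59: mulch_depth = (-59 + 23) / -3 = 12.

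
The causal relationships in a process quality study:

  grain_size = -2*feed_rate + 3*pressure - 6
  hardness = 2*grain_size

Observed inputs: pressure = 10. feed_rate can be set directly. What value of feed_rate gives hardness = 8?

Substituting into the grain_size equation gives grain_size = -2*feed_rate + 24.
hardness becomes -4*feed_rate + 48.
Solve -4*feed_rate + 48 = 8: feed_rate = (8 - 48) / -4 = 10.

feed_rate = 10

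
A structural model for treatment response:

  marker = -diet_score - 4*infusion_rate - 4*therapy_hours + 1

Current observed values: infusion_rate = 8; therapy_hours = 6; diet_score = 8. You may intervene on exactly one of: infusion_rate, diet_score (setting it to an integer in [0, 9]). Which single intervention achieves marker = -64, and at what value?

Intervening on infusion_rate: marker = -4*infusion_rate - 31. Reaching -64 requires infusion_rate = 33/4, not an integer.
Intervening on diet_score: with other inputs at their observed values, marker = -diet_score - 55. Solving for -64 gives diet_score = 9, within [0, 9].

set diet_score = 9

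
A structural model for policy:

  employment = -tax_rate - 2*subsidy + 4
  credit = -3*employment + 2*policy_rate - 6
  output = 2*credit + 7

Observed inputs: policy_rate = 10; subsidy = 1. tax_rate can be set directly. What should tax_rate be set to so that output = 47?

Substituting into the employment equation gives employment = -tax_rate + 2.
This gives credit = 3*tax_rate + 8.
Substituting into the output equation gives output = 6*tax_rate + 23.
Solve 6*tax_rate + 23 = 47: tax_rate = (47 - 23) / 6 = 4.

tax_rate = 4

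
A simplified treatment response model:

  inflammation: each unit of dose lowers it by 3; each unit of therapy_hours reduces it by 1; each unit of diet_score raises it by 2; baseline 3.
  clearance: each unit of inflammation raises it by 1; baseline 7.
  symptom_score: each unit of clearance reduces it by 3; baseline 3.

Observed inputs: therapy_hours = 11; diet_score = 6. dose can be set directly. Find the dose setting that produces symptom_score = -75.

Substituting into the inflammation equation gives inflammation = -3*dose + 4.
This gives clearance = -3*dose + 11.
Substituting into the symptom_score equation gives symptom_score = 9*dose - 30.
Solve 9*dose - 30 = -75: dose = (-75 + 30) / 9 = -5.

dose = -5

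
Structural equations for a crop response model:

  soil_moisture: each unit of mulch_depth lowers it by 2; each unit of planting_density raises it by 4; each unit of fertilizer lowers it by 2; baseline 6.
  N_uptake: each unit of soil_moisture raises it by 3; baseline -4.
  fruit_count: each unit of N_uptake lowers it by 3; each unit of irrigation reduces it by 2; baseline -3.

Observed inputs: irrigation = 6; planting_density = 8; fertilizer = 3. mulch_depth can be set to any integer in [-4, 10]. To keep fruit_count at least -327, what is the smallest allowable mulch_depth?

mulch_depth = -2

Substituting into the soil_moisture equation gives soil_moisture = -2*mulch_depth + 32.
This gives N_uptake = -6*mulch_depth + 92.
Substituting into the fruit_count equation gives fruit_count = 18*mulch_depth - 291.
Require 18*mulch_depth - 291 ≥ -327, so mulch_depth ≥ -2.
The smallest integer in [-4, 10] satisfying this is -2.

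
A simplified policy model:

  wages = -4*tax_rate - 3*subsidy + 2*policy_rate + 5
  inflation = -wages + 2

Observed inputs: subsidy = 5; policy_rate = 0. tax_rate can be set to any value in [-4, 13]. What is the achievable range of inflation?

-4 to 64

Substituting into the wages equation gives wages = -4*tax_rate - 10.
inflation becomes 4*tax_rate + 12.
Linear in tax_rate, so extremes are at the endpoints: tax_rate = -4 gives inflation = -4; tax_rate = 13 gives inflation = 64.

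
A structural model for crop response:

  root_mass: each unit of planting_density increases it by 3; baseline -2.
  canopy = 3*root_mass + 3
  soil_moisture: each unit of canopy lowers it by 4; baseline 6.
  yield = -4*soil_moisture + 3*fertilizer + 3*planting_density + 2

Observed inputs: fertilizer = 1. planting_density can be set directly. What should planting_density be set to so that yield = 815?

planting_density = 6

Substituting into the canopy equation gives canopy = 9*planting_density - 3.
soil_moisture becomes -36*planting_density + 18.
Substituting into the yield equation gives yield = 147*planting_density - 67.
Solve 147*planting_density - 67 = 815: planting_density = (815 + 67) / 147 = 6.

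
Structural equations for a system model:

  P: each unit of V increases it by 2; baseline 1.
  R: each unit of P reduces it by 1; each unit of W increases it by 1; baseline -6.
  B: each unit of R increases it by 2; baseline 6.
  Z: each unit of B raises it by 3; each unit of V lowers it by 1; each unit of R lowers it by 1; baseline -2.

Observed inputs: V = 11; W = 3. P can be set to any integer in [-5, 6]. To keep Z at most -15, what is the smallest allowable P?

Intervening on P fixes its value directly, overriding its dependence on V.
Substituting into the R equation gives R = -P - 3.
Substituting into the B equation gives B = -2*P.
Substituting into the Z equation gives Z = -5*P - 10.
Require -5*P - 10 ≤ -15, so P ≥ 1.
The smallest integer in [-5, 6] satisfying this is 1.

P = 1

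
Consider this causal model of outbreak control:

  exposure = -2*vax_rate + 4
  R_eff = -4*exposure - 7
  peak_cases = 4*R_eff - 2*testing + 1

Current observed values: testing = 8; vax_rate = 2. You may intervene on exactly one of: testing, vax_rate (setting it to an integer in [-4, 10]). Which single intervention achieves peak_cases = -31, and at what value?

set testing = 2

Intervening on testing: with other inputs at their observed values, peak_cases = -2*testing - 27. Solving for -31 gives testing = 2, within [-4, 10].
Intervening on vax_rate: peak_cases = 32*vax_rate - 107. Reaching -31 requires vax_rate = 19/8, not an integer.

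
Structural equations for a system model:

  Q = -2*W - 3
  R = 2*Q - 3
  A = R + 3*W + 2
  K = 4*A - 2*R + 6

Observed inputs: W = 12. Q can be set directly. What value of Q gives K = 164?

Q = 3

Intervening on Q fixes its value directly, overriding its dependence on W.
Substituting into the A equation gives A = 2*Q + 35.
K becomes 4*Q + 152.
Solve 4*Q + 152 = 164: Q = (164 - 152) / 4 = 3.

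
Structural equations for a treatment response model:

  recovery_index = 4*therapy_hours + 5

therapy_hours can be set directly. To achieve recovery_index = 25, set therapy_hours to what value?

therapy_hours = 5

Solve 4*therapy_hours + 5 = 25: therapy_hours = (25 - 5) / 4 = 5.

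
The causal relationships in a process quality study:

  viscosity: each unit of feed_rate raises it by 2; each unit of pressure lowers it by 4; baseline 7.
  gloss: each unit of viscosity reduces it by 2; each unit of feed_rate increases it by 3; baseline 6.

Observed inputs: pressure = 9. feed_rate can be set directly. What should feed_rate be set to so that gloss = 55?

Substituting into the viscosity equation gives viscosity = 2*feed_rate - 29.
So gloss = -feed_rate + 64.
Solve -feed_rate + 64 = 55: feed_rate = (55 - 64) / -1 = 9.

feed_rate = 9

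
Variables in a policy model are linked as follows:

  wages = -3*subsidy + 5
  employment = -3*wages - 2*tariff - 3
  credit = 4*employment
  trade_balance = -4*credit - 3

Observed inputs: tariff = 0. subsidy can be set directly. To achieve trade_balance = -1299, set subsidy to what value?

subsidy = 11

Substituting into the employment equation gives employment = 9*subsidy - 18.
Substituting into the credit equation gives credit = 36*subsidy - 72.
Substituting into the trade_balance equation gives trade_balance = -144*subsidy + 285.
Solve -144*subsidy + 285 = -1299: subsidy = (-1299 - 285) / -144 = 11.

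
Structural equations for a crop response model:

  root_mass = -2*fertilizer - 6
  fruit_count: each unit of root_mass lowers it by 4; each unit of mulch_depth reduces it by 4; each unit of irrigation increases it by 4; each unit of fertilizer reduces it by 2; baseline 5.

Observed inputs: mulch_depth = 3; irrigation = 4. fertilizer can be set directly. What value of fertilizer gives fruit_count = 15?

Substituting into the fruit_count equation gives fruit_count = 6*fertilizer + 33.
Solve 6*fertilizer + 33 = 15: fertilizer = (15 - 33) / 6 = -3.

fertilizer = -3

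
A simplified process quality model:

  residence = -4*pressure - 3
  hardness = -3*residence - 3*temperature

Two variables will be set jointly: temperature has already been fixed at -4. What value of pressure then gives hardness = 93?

pressure = 6

With temperature held at -4:
Substituting into the hardness equation gives hardness = 12*pressure + 21.
Solve 12*pressure + 21 = 93: pressure = (93 - 21) / 12 = 6.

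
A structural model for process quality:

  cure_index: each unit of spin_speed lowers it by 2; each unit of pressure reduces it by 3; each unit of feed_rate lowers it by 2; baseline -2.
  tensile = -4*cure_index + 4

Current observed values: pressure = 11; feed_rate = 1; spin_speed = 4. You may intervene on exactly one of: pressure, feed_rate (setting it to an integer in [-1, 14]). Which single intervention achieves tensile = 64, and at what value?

set pressure = 1

Intervening on pressure: with other inputs at their observed values, tensile = 12*pressure + 52. Solving for 64 gives pressure = 1, within [-1, 14].
Intervening on feed_rate: tensile = 8*feed_rate + 176. Reaching 64 requires feed_rate = -14, outside [-1, 14].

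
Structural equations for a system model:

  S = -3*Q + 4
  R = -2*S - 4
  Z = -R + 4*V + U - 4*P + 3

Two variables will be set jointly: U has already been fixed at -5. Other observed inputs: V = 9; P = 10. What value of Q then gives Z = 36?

Q = -5

With U held at -5:
Substituting into the R equation gives R = 6*Q - 12.
So Z = -6*Q + 6.
Solve -6*Q + 6 = 36: Q = (36 - 6) / -6 = -5.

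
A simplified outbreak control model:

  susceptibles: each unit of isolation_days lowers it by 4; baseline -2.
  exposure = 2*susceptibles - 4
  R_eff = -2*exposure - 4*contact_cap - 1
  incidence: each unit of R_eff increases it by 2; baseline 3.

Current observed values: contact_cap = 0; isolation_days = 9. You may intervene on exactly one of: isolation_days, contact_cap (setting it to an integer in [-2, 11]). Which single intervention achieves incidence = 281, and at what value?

Intervening on isolation_days: incidence = 32*isolation_days + 33. Reaching 281 requires isolation_days = 31/4, not an integer.
Intervening on contact_cap: with other inputs at their observed values, incidence = -8*contact_cap + 321. Solving for 281 gives contact_cap = 5, within [-2, 11].

set contact_cap = 5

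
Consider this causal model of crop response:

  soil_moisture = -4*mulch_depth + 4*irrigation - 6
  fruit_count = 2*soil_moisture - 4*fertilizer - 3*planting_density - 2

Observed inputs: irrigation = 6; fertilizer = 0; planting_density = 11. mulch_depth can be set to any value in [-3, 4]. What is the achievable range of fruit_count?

Substituting into the soil_moisture equation gives soil_moisture = -4*mulch_depth + 18.
Substituting into the fruit_count equation gives fruit_count = -8*mulch_depth + 1.
Linear in mulch_depth, so extremes are at the endpoints: mulch_depth = -3 gives fruit_count = 25; mulch_depth = 4 gives fruit_count = -31.

-31 to 25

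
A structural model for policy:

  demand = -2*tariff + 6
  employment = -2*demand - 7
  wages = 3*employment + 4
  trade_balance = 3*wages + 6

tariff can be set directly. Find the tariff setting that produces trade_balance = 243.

Substituting into the employment equation gives employment = 4*tariff - 19.
Substituting into the wages equation gives wages = 12*tariff - 53.
So trade_balance = 36*tariff - 153.
Solve 36*tariff - 153 = 243: tariff = (243 + 153) / 36 = 11.

tariff = 11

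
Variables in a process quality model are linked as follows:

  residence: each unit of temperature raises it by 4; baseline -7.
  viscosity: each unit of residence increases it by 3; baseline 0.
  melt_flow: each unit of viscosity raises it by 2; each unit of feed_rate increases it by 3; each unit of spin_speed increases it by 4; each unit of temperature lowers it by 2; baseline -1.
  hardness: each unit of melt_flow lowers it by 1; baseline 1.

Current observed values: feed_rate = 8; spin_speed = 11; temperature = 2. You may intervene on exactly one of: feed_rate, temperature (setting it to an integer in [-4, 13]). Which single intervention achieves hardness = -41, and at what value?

Intervening on feed_rate: with other inputs at their observed values, hardness = -3*feed_rate - 44. Solving for -41 gives feed_rate = -1, within [-4, 13].
Intervening on temperature: hardness = -22*temperature - 24. Reaching -41 requires temperature = 17/22, not an integer.

set feed_rate = -1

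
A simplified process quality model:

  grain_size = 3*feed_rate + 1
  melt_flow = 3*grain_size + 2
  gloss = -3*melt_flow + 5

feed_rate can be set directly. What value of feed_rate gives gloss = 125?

feed_rate = -5

Substituting into the melt_flow equation gives melt_flow = 9*feed_rate + 5.
Substituting into the gloss equation gives gloss = -27*feed_rate - 10.
Solve -27*feed_rate - 10 = 125: feed_rate = (125 + 10) / -27 = -5.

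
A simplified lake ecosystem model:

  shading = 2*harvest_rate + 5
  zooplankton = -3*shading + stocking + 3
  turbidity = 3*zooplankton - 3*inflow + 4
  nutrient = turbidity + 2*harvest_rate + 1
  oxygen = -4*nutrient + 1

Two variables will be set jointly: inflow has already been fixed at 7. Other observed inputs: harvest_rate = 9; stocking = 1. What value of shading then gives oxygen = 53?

With inflow held at 7:
Intervening on shading fixes its value directly, overriding its dependence on harvest_rate.
Substituting into the zooplankton equation gives zooplankton = -3*shading + 4.
Substituting into the turbidity equation gives turbidity = -9*shading - 5.
Substituting into the nutrient equation gives nutrient = -9*shading + 14.
Substituting into the oxygen equation gives oxygen = 36*shading - 55.
Solve 36*shading - 55 = 53: shading = (53 + 55) / 36 = 3.

shading = 3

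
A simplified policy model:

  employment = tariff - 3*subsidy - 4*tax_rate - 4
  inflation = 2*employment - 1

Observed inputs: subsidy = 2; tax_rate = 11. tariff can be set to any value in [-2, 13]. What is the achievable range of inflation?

Substituting into the employment equation gives employment = tariff - 54.
So inflation = 2*tariff - 109.
Linear in tariff, so extremes are at the endpoints: tariff = -2 gives inflation = -113; tariff = 13 gives inflation = -83.

-113 to -83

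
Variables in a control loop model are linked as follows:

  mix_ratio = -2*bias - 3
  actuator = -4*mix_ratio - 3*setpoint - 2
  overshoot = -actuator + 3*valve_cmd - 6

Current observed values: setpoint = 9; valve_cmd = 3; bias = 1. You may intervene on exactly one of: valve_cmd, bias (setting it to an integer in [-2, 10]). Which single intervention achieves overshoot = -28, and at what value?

Intervening on valve_cmd: overshoot = 3*valve_cmd + 3. Reaching -28 requires valve_cmd = -31/3, not an integer.
Intervening on bias: with other inputs at their observed values, overshoot = -8*bias + 20. Solving for -28 gives bias = 6, within [-2, 10].

set bias = 6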